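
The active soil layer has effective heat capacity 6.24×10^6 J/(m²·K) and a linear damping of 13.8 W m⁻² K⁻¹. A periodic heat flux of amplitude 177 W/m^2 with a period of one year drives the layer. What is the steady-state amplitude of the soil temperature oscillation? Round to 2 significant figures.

Areal heat capacity C = 6.24×10^6 J/(m²·K) (given).
Angular frequency ω = 2π / T = 2π / 3.15×10^7 s = 1.99×10^-7 s⁻¹.
√((Cω)² + λ²) = √((1.24)² + 13.8²) = 13.9 W/(m²·K).
Amplitude A = F₀ / √((Cω)²+λ²) = 177 / 13.9 = 12.8 K.

13 K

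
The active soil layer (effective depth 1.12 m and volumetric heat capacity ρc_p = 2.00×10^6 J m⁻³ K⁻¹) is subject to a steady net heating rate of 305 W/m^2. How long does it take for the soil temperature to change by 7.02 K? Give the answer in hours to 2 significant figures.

14 hours

Areal heat capacity C = ρc_p × D = 2.00×10^6 × 1.12 = 2.24×10^6 J/(m^2 K).
Time required: Δt = C ΔT / F = 2.24×10^6 × 7.02 / 305 = 51600 s.
In hours: 51600 s / (3600 s/hour) = 14.3 hours.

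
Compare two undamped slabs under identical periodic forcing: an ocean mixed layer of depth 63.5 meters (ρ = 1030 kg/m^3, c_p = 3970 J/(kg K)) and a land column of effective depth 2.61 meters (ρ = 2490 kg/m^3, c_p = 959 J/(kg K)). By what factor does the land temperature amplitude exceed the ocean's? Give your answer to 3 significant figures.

C_ocean = 1030 × 3970 × 63.5 = 2.60×10^8 J/(m²·K).
C_land = 2490 × 959 × 2.61 = 6.23×10^6 J/(m²·K).
Undamped amplitude ∝ 1/C, so A_land/A_ocean = C_ocean/C_land = 41.7.

41.7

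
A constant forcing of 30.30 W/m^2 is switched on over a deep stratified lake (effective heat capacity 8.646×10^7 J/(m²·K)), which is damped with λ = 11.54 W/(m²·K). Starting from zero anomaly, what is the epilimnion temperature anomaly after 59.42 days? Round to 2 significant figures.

1.3 K

Areal heat capacity C = 8.646×10^7 J/(m²·K) (given).
τ = C / λ = 8.65×10^7 / 11.54 = 7.49×10^6 s.
Equilibrium anomaly ΔT_eq = F / λ = 30.30 / 11.54 = 2.63 K.
t = 59.42 days = 5.13×10^6 s, so t/τ = 0.685.
ΔT(t) = ΔT_eq (1 − e^(−t/τ)) = 2.63 × (1 − e^−0.685) = 1.30 K.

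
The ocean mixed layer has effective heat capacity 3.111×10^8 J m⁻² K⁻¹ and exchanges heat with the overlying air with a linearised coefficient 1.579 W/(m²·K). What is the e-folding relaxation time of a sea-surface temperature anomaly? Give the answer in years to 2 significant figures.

6.2 years

Areal heat capacity C = 3.111×10^8 J m⁻² K⁻¹ (given).
Relaxation time τ = C / λ = 3.11×10^8 / 1.579 = 1.97×10^8 s.
In years: 1.97×10^8 s / (3.156×10^7 s/year) = 6.24 years.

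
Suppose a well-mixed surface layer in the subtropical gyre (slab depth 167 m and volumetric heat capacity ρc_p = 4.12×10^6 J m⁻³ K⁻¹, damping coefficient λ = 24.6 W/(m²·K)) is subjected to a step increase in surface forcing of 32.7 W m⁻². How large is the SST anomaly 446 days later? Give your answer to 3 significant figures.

Areal heat capacity C = ρc_p × D = 4.12×10^6 × 167 = 6.88×10^8 J m⁻² K⁻¹.
τ = C / λ = 6.88×10^8 / 24.6 = 2.80×10^7 s.
Equilibrium anomaly ΔT_eq = F / λ = 32.7 / 24.6 = 1.33 K.
t = 446 days = 3.85×10^7 s, so t/τ = 1.38.
ΔT(t) = ΔT_eq (1 − e^(−t/τ)) = 1.33 × (1 − e^−1.38) = 0.994 K.

0.994 K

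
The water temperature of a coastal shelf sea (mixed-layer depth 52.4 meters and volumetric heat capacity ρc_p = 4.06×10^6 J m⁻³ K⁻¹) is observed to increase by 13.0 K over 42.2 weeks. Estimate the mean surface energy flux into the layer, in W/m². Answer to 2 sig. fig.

110

Areal heat capacity C = ρc_p × D = 4.06×10^6 × 52.4 = 2.13×10^8 J/(m²·K).
Required heat per unit area: Q = C ΔT = 2.13×10^8 × 13.0 = 2.77×10^9 J/m².
Flux F = Q / Δt = 2.77×10^9 / 2.55×10^7 s = 108 W/m².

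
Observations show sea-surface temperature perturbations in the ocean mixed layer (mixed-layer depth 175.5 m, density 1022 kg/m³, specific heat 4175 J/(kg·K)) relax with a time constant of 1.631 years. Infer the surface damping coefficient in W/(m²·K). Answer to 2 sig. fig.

Areal heat capacity C = ρ c_p D = 1022 × 4175 × 175.5 = 7.49×10^8 J m⁻² K⁻¹.
τ = 1.631 years = 5.15×10^7 s.
λ = C / τ = 7.49×10^8 / 5.15×10^7 = 14.5 W/(m²·K).

15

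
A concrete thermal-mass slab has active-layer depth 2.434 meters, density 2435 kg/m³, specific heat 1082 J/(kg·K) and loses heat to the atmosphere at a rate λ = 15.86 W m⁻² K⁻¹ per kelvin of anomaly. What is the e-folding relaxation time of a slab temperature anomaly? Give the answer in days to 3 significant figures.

Areal heat capacity C = ρ c_p D = 2435 × 1082 × 2.434 = 6.41×10^6 J/(m^2 K).
Relaxation time τ = C / λ = 6.41×10^6 / 15.86 = 4.04×10^5 s.
In days: 4.04×10^5 s / (86400 s/day) = 4.68 days.

4.68 days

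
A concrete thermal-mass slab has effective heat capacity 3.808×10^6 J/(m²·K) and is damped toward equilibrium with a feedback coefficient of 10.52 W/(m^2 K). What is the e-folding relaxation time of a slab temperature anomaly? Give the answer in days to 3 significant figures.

Areal heat capacity C = 3.808×10^6 J/(m²·K) (given).
Relaxation time τ = C / λ = 3.81×10^6 / 10.52 = 3.62×10^5 s.
In days: 3.62×10^5 s / (86400 s/day) = 4.19 days.

4.19 days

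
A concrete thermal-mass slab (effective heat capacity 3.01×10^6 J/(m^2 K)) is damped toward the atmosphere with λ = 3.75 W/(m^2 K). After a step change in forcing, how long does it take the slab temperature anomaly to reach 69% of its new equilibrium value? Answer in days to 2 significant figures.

11 days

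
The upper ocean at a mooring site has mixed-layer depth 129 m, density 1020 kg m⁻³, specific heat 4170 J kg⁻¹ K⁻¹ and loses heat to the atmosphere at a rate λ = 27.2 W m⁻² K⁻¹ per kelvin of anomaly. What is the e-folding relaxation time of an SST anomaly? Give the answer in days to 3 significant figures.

233 days

Areal heat capacity C = ρ c_p D = 1020 × 4170 × 129 = 5.49×10^8 J m⁻² K⁻¹.
Relaxation time τ = C / λ = 5.49×10^8 / 27.2 = 2.02×10^7 s.
In days: 2.02×10^7 s / (86400 s/day) = 233 days.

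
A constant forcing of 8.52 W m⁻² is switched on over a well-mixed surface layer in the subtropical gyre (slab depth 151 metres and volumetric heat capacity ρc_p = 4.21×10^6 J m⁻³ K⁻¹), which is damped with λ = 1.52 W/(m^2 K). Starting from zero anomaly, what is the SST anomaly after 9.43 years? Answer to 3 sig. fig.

Areal heat capacity C = ρc_p × D = 4.21×10^6 × 151 = 6.36×10^8 J/(m²·K).
τ = C / λ = 6.36×10^8 / 1.52 = 4.18×10^8 s.
Equilibrium anomaly ΔT_eq = F / λ = 8.52 / 1.52 = 5.61 K.
t = 9.43 years = 2.98×10^8 s, so t/τ = 0.712.
ΔT(t) = ΔT_eq (1 − e^(−t/τ)) = 5.61 × (1 − e^−0.712) = 2.85 K.

2.85 K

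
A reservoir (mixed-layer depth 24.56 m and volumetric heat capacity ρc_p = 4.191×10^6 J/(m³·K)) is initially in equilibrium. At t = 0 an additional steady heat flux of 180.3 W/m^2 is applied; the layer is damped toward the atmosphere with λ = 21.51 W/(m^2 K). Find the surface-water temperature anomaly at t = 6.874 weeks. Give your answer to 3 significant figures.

4.87 K

Areal heat capacity C = ρc_p × D = 4.191×10^6 × 24.56 = 1.03×10^8 J/(m²·K).
τ = C / λ = 1.03×10^8 / 21.51 = 4.79×10^6 s.
Equilibrium anomaly ΔT_eq = F / λ = 180.3 / 21.51 = 8.38 K.
t = 6.874 weeks = 4.16×10^6 s, so t/τ = 0.869.
ΔT(t) = ΔT_eq (1 − e^(−t/τ)) = 8.38 × (1 − e^−0.869) = 4.87 K.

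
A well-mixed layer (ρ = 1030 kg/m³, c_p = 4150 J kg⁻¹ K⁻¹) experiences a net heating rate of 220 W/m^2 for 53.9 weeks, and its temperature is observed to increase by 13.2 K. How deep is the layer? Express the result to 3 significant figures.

127 m

Heat input Q = F Δt = 220 × 3.26×10^7 s = 7.17×10^9 J/m².
Required areal heat capacity C = Q / ΔT = 5.43×10^8 J/(m²·K).
Depth D = C / (ρ c_p) = 5.43×10^8 / (1030 × 4150) = 127 m.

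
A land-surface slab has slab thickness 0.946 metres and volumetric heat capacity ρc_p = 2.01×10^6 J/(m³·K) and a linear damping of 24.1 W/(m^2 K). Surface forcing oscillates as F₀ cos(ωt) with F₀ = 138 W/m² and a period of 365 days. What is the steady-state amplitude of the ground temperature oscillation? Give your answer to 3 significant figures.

5.73 K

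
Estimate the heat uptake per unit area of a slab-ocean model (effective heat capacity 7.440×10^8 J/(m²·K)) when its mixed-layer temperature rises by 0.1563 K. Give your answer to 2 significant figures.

1.2×10^8

Areal heat capacity C = 7.440×10^8 J/(m²·K) (given).
ΔQ = C ΔT = 7.44×10^8 × 0.1563 = 1.16×10^8 J/m².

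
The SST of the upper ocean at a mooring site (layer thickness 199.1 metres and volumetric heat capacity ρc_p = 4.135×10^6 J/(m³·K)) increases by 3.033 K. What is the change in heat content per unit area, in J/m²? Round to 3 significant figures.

Areal heat capacity C = ρc_p × D = 4.135×10^6 × 199.1 = 8.23×10^8 J/(m^2 K).
ΔQ = C ΔT = 8.23×10^8 × 3.033 = 2.50×10^9 J/m².

2.50×10^9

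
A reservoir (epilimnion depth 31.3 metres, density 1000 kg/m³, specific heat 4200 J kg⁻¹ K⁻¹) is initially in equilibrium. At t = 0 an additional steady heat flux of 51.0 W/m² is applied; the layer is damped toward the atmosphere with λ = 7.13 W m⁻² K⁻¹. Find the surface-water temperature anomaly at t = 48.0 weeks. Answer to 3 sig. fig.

Areal heat capacity C = ρ c_p D = 1000 × 4200 × 31.3 = 1.31×10^8 J/(m²·K).
τ = C / λ = 1.31×10^8 / 7.13 = 1.84×10^7 s.
Equilibrium anomaly ΔT_eq = F / λ = 51.0 / 7.13 = 7.15 K.
t = 48.0 weeks = 2.90×10^7 s, so t/τ = 1.57.
ΔT(t) = ΔT_eq (1 − e^(−t/τ)) = 7.15 × (1 − e^−1.57) = 5.67 K.

5.67 K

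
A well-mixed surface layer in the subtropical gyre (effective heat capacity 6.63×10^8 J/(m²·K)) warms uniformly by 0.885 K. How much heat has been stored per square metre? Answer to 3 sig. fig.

5.87×10^8

Areal heat capacity C = 6.63×10^8 J/(m²·K) (given).
ΔQ = C ΔT = 6.63×10^8 × 0.885 = 5.87×10^8 J/m².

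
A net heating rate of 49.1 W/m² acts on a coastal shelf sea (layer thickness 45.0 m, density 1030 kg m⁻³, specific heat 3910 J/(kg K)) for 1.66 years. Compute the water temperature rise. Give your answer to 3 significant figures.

14.2 K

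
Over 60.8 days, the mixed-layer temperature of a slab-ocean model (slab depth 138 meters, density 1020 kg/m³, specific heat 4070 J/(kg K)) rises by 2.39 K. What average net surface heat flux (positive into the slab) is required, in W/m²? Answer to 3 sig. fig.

261

Areal heat capacity C = ρ c_p D = 1020 × 4070 × 138 = 5.73×10^8 J m⁻² K⁻¹.
Required heat per unit area: Q = C ΔT = 5.73×10^8 × 2.39 = 1.37×10^9 J/m².
Flux F = Q / Δt = 1.37×10^9 / 5.25×10^6 s = 261 W/m².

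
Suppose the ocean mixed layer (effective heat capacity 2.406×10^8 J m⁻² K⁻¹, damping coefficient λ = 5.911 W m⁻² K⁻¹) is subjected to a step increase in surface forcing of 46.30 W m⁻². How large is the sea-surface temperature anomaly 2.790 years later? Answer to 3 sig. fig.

Areal heat capacity C = 2.406×10^8 J m⁻² K⁻¹ (given).
τ = C / λ = 2.41×10^8 / 5.911 = 4.07×10^7 s.
Equilibrium anomaly ΔT_eq = F / λ = 46.30 / 5.911 = 7.83 K.
t = 2.790 years = 8.80×10^7 s, so t/τ = 2.16.
ΔT(t) = ΔT_eq (1 − e^(−t/τ)) = 7.83 × (1 − e^−2.16) = 6.93 K.

6.93 K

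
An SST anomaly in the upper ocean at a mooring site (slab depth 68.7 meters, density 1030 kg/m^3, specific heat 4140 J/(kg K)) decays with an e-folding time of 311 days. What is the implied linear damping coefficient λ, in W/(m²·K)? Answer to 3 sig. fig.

10.9

Areal heat capacity C = ρ c_p D = 1030 × 4140 × 68.7 = 2.93×10^8 J/(m²·K).
τ = 311 days = 2.69×10^7 s.
λ = C / τ = 2.93×10^8 / 2.69×10^7 = 10.9 W/(m²·K).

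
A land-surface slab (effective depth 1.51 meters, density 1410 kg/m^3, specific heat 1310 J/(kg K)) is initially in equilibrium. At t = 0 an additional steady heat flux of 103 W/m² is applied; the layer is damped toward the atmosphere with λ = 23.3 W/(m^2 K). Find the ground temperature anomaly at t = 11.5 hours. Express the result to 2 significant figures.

1.3 K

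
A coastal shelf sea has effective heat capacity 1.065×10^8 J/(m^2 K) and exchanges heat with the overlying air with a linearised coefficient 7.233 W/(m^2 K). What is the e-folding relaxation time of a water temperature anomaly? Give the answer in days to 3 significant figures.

Areal heat capacity C = 1.065×10^8 J/(m^2 K) (given).
Relaxation time τ = C / λ = 1.06×10^8 / 7.233 = 1.47×10^7 s.
In days: 1.47×10^7 s / (86400 s/day) = 170 days.

170 days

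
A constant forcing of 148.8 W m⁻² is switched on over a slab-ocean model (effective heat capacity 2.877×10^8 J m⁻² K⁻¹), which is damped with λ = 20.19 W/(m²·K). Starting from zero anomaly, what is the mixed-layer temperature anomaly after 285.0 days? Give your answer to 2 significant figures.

Areal heat capacity C = 2.877×10^8 J m⁻² K⁻¹ (given).
τ = C / λ = 2.88×10^8 / 20.19 = 1.42×10^7 s.
Equilibrium anomaly ΔT_eq = F / λ = 148.8 / 20.19 = 7.37 K.
t = 285.0 days = 2.46×10^7 s, so t/τ = 1.73.
ΔT(t) = ΔT_eq (1 − e^(−t/τ)) = 7.37 × (1 − e^−1.73) = 6.06 K.

6.1 K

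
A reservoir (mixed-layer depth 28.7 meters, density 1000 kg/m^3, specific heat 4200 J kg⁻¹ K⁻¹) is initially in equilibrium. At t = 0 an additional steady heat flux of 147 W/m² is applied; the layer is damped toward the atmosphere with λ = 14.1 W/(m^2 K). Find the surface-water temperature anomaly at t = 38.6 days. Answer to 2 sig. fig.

Areal heat capacity C = ρ c_p D = 1000 × 4200 × 28.7 = 1.21×10^8 J/(m^2 K).
τ = C / λ = 1.21×10^8 / 14.1 = 8.55×10^6 s.
Equilibrium anomaly ΔT_eq = F / λ = 147 / 14.1 = 10.4 K.
t = 38.6 days = 3.34×10^6 s, so t/τ = 0.390.
ΔT(t) = ΔT_eq (1 − e^(−t/τ)) = 10.4 × (1 − e^−0.390) = 3.37 K.

3.4 K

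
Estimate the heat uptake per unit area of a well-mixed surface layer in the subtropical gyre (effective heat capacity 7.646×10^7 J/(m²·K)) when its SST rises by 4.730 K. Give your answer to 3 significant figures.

Areal heat capacity C = 7.646×10^7 J/(m²·K) (given).
ΔQ = C ΔT = 7.65×10^7 × 4.730 = 3.62×10^8 J/m².

3.62×10^8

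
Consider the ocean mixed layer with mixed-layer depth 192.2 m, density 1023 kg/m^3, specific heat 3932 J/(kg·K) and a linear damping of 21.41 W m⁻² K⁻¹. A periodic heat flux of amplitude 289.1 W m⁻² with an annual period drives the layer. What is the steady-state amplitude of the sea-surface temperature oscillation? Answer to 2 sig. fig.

1.9 K

Areal heat capacity C = ρ c_p D = 1023 × 3932 × 192.2 = 7.73×10^8 J m⁻² K⁻¹.
Angular frequency ω = 2π / T = 2π / 3.15×10^7 s = 1.99×10^-7 s⁻¹.
√((Cω)² + λ²) = √((154)² + 21.41²) = 156 W/(m²·K).
Amplitude A = F₀ / √((Cω)²+λ²) = 289.1 / 156 = 1.86 K.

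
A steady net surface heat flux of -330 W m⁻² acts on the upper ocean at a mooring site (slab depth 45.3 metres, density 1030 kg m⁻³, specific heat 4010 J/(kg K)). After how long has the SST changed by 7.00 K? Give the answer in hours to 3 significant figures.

1100 hours

Areal heat capacity C = ρ c_p D = 1030 × 4010 × 45.3 = 1.87×10^8 J/(m^2 K).
Time required: Δt = C ΔT / F = 1.87×10^8 × -7.00 / -330 = 3.97×10^6 s.
In hours: 3.97×10^6 s / (3600 s/hour) = 1100 hours.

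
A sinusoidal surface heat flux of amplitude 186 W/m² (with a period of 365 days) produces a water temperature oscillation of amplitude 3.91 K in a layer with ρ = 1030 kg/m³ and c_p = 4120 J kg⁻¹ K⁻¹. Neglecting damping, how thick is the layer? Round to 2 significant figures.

56 m

ω = 2π / 3.15×10^7 s = 1.99×10^-7 s⁻¹.
Required C = F₀ / (A ω) = 186 / (3.91 × 1.99×10^-7) = 2.39×10^8 J/(m²·K).
D = C / (ρ c_p) = 2.39×10^8 / (1030 × 4120) = 56.3 m.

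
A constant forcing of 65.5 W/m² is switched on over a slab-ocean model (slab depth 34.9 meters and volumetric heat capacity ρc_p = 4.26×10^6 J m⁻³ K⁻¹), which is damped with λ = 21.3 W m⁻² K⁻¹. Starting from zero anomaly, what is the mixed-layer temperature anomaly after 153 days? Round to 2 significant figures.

Areal heat capacity C = ρc_p × D = 4.26×10^6 × 34.9 = 1.49×10^8 J/(m²·K).
τ = C / λ = 1.49×10^8 / 21.3 = 6.98×10^6 s.
Equilibrium anomaly ΔT_eq = F / λ = 65.5 / 21.3 = 3.08 K.
t = 153 days = 1.32×10^7 s, so t/τ = 1.89.
ΔT(t) = ΔT_eq (1 − e^(−t/τ)) = 3.08 × (1 − e^−1.89) = 2.61 K.

2.6 K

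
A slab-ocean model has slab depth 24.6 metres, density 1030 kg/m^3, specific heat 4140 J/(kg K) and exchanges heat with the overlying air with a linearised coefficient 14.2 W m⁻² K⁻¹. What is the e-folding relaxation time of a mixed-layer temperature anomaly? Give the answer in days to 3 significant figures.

Areal heat capacity C = ρ c_p D = 1030 × 4140 × 24.6 = 1.05×10^8 J/(m^2 K).
Relaxation time τ = C / λ = 1.05×10^8 / 14.2 = 7.39×10^6 s.
In days: 7.39×10^6 s / (86400 s/day) = 85.5 days.

85.5 days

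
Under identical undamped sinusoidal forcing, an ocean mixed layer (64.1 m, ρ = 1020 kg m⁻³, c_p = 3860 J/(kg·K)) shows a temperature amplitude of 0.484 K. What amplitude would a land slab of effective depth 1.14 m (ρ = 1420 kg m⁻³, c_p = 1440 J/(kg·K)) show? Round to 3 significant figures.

52.4 K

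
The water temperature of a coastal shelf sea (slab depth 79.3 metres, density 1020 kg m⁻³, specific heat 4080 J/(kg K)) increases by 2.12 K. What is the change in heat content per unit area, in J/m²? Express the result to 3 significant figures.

7.00×10^8

Areal heat capacity C = ρ c_p D = 1020 × 4080 × 79.3 = 3.30×10^8 J m⁻² K⁻¹.
ΔQ = C ΔT = 3.30×10^8 × 2.12 = 7.00×10^8 J/m².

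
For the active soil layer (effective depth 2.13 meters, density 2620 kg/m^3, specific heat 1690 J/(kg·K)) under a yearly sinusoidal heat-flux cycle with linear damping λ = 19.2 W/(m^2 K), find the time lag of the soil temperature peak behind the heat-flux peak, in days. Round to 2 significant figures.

Areal heat capacity C = ρ c_p D = 2620 × 1690 × 2.13 = 9.43×10^6 J/(m²·K).
ω = 2π / 3.15×10^7 s = 1.99×10^-7 s⁻¹.
Phase lag φ = arctan(Cω/λ) = arctan(1.88/19.2) = 0.0976 rad.
Time lag = φ / ω = 0.0976 / 1.99×10^-7 = 4.90×10^5 s = 5.67 days.

5.7 days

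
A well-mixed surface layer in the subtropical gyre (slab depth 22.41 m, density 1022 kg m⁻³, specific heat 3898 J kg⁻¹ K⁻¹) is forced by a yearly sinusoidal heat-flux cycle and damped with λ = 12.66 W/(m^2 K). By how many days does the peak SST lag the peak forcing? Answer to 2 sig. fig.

Areal heat capacity C = ρ c_p D = 1022 × 3898 × 22.41 = 8.93×10^7 J/(m^2 K).
ω = 2π / 3.15×10^7 s = 1.99×10^-7 s⁻¹.
Phase lag φ = arctan(Cω/λ) = arctan(17.8/12.66) = 0.952 rad.
Time lag = φ / ω = 0.952 / 1.99×10^-7 = 4.78×10^6 s = 55.3 days.

55 days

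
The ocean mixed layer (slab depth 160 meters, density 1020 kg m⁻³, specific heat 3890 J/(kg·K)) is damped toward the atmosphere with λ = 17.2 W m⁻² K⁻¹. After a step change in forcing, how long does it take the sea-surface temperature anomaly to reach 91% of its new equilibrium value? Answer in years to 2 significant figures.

2.8 years

Areal heat capacity C = ρ c_p D = 1020 × 3890 × 160 = 6.35×10^8 J m⁻² K⁻¹.
τ = C / λ = 6.35×10^8 / 17.2 = 3.69×10^7 s.
Fraction reached: 1 − e^(−t/τ) = 0.91 ⇒ t = −τ ln(1 − 0.91) = τ × 2.41.
t = 8.89×10^7 s = 2.82 years.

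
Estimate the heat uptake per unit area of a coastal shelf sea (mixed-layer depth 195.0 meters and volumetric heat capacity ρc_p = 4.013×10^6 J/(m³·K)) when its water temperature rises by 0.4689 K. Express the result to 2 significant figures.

Areal heat capacity C = ρc_p × D = 4.013×10^6 × 195.0 = 7.83×10^8 J m⁻² K⁻¹.
ΔQ = C ΔT = 7.83×10^8 × 0.4689 = 3.67×10^8 J/m².

3.7×10^8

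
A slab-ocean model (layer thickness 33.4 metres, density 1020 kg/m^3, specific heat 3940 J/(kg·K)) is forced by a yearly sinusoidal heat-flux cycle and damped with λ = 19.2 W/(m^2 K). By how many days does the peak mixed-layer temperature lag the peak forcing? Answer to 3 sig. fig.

Areal heat capacity C = ρ c_p D = 1020 × 3940 × 33.4 = 1.34×10^8 J/(m²·K).
ω = 2π / 3.15×10^7 s = 1.99×10^-7 s⁻¹.
Phase lag φ = arctan(Cω/λ) = arctan(26.7/19.2) = 0.948 rad.
Time lag = φ / ω = 0.948 / 1.99×10^-7 = 4.76×10^6 s = 55.1 days.

55.1 days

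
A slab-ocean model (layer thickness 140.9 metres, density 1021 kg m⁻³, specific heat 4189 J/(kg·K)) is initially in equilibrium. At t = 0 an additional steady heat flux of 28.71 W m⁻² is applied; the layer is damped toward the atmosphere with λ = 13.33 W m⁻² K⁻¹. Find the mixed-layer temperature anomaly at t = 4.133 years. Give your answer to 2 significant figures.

2.0 K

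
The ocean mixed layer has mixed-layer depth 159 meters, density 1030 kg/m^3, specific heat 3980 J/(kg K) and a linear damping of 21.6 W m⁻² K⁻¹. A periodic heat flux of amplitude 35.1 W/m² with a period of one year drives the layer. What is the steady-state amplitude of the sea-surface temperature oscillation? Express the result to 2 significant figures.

0.27 K

Areal heat capacity C = ρ c_p D = 1030 × 3980 × 159 = 6.52×10^8 J m⁻² K⁻¹.
Angular frequency ω = 2π / T = 2π / 3.15×10^7 s = 1.99×10^-7 s⁻¹.
√((Cω)² + λ²) = √((130)² + 21.6²) = 132 W/(m²·K).
Amplitude A = F₀ / √((Cω)²+λ²) = 35.1 / 132 = 0.267 K.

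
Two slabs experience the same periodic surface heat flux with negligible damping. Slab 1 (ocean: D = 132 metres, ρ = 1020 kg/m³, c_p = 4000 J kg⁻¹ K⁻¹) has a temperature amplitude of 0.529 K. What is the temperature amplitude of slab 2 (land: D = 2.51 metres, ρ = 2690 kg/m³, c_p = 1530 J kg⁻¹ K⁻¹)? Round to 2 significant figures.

28 K

C_ocean = 5.39×10^8 J/(m²·K); C_land = 1.03×10^7 J/(m²·K).
A ∝ 1/C ⇒ A_land = A_ocean × C_ocean/C_land = 0.529 × 52.1 = 27.6 K.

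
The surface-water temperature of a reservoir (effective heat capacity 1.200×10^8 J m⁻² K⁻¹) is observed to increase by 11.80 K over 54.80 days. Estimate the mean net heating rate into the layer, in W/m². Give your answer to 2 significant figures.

300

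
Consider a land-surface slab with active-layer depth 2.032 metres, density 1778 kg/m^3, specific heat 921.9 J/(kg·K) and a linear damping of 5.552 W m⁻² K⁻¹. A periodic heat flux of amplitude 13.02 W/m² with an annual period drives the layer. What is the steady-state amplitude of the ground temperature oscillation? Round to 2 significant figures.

Areal heat capacity C = ρ c_p D = 1778 × 921.9 × 2.032 = 3.33×10^6 J m⁻² K⁻¹.
Angular frequency ω = 2π / T = 2π / 3.15×10^7 s = 1.99×10^-7 s⁻¹.
√((Cω)² + λ²) = √((0.664)² + 5.552²) = 5.59 W/(m²·K).
Amplitude A = F₀ / √((Cω)²+λ²) = 13.02 / 5.59 = 2.33 K.

2.3 K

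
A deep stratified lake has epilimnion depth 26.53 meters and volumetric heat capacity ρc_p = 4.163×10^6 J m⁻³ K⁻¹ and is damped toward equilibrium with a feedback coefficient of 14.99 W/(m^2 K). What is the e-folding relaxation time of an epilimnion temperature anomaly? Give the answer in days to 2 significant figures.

85 days

Areal heat capacity C = ρc_p × D = 4.163×10^6 × 26.53 = 1.10×10^8 J/(m²·K).
Relaxation time τ = C / λ = 1.10×10^8 / 14.99 = 7.37×10^6 s.
In days: 7.37×10^6 s / (86400 s/day) = 85.3 days.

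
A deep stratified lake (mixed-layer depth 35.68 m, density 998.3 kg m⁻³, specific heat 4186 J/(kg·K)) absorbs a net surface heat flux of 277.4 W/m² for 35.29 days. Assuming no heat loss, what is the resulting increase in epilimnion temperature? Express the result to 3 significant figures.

5.67 K

Areal heat capacity C = ρ c_p D = 998.3 × 4186 × 35.68 = 1.49×10^8 J m⁻² K⁻¹.
Net heat input Q = F Δt = 277.4 × (35.29 days × 86400 s/day) = 8.46×10^8 J/m².
ΔT = Q / C = 8.46×10^8 / 1.49×10^8 = 5.67 K.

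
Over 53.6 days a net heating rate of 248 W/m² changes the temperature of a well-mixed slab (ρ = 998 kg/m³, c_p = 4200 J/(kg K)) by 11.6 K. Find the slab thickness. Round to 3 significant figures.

Heat input Q = F Δt = 248 × 4.63×10^6 s = 1.15×10^9 J/m².
Required areal heat capacity C = Q / ΔT = 9.90×10^7 J/(m²·K).
Depth D = C / (ρ c_p) = 9.90×10^7 / (998 × 4200) = 23.6 m.

23.6 m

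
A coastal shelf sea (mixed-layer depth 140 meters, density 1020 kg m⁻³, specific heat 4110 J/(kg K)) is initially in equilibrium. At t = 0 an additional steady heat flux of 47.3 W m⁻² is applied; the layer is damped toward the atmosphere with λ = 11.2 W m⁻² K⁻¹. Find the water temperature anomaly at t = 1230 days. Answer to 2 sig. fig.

3.7 K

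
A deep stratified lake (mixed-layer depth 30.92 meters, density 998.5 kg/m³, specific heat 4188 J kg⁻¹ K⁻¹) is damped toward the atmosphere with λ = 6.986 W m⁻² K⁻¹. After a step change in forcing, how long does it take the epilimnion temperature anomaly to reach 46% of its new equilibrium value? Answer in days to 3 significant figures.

Areal heat capacity C = ρ c_p D = 998.5 × 4188 × 30.92 = 1.29×10^8 J/(m²·K).
τ = C / λ = 1.29×10^8 / 6.986 = 1.85×10^7 s.
Fraction reached: 1 − e^(−t/τ) = 0.46 ⇒ t = −τ ln(1 − 0.46) = τ × 0.616.
t = 1.14×10^7 s = 132 days.

132 days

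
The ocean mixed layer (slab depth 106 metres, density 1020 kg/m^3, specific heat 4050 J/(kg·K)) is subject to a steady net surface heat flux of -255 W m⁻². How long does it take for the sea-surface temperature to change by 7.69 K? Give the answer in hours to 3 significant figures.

Areal heat capacity C = ρ c_p D = 1020 × 4050 × 106 = 4.38×10^8 J/(m²·K).
Time required: Δt = C ΔT / F = 4.38×10^8 × -7.69 / -255 = 1.32×10^7 s.
In hours: 1.32×10^7 s / (3600 s/hour) = 3670 hours.

3670 hours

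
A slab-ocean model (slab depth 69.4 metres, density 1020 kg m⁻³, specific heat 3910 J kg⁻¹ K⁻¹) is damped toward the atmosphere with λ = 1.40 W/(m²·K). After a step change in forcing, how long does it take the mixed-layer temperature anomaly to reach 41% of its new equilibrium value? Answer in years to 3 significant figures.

3.31 years

Areal heat capacity C = ρ c_p D = 1020 × 3910 × 69.4 = 2.77×10^8 J/(m²·K).
τ = C / λ = 2.77×10^8 / 1.40 = 1.98×10^8 s.
Fraction reached: 1 − e^(−t/τ) = 0.41 ⇒ t = −τ ln(1 − 0.41) = τ × 0.528.
t = 1.04×10^8 s = 3.31 years.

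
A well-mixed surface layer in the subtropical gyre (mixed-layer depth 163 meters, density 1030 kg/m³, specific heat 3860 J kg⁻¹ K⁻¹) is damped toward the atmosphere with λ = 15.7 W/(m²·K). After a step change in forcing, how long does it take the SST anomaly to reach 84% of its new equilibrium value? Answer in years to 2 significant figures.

2.4 years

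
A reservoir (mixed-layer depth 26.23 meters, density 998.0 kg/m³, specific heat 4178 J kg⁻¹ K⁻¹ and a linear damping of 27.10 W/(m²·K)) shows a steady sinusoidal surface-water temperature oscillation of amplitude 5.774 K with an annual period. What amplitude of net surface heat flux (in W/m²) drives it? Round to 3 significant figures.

Areal heat capacity C = ρ c_p D = 998.0 × 4178 × 26.23 = 1.09×10^8 J m⁻² K⁻¹.
ω = 2π / 3.15×10^7 s = 1.99×10^-7 s⁻¹.
√((Cω)² + λ²) = √((21.8)² + 27.10²) = 34.8 W/(m²·K).
F₀ = A × √((Cω)²+λ²) = 5.774 × 34.8 = 201 W/m².

201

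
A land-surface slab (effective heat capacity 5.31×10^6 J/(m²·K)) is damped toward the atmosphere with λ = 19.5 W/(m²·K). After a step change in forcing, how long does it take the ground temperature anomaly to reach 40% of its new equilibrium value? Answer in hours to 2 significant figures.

39 hours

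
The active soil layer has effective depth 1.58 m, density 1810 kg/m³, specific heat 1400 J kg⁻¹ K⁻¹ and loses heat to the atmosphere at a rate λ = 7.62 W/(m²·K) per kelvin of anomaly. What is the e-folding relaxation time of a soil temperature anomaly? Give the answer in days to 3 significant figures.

Areal heat capacity C = ρ c_p D = 1810 × 1400 × 1.58 = 4.00×10^6 J/(m²·K).
Relaxation time τ = C / λ = 4.00×10^6 / 7.62 = 5.25×10^5 s.
In days: 5.25×10^5 s / (86400 s/day) = 6.08 days.

6.08 days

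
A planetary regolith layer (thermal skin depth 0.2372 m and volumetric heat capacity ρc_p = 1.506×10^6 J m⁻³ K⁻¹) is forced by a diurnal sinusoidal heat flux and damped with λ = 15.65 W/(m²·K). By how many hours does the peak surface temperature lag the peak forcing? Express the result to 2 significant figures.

Areal heat capacity C = ρc_p × D = 1.506×10^6 × 0.2372 = 3.57×10^5 J/(m^2 K).
ω = 2π / 86400 s = 7.27×10^-5 s⁻¹.
Phase lag φ = arctan(Cω/λ) = arctan(26.0/15.65) = 1.03 rad.
Time lag = φ / ω = 1.03 / 7.27×10^-5 = 14100 s = 3.93 hours.

3.9 hours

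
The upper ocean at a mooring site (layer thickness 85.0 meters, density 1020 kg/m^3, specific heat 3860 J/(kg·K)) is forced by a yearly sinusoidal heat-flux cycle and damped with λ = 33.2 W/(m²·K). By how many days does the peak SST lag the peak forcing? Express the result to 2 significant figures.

64 days

Areal heat capacity C = ρ c_p D = 1020 × 3860 × 85.0 = 3.35×10^8 J/(m²·K).
ω = 2π / 3.15×10^7 s = 1.99×10^-7 s⁻¹.
Phase lag φ = arctan(Cω/λ) = arctan(66.7/33.2) = 1.11 rad.
Time lag = φ / ω = 1.11 / 1.99×10^-7 = 5.57×10^6 s = 64.4 days.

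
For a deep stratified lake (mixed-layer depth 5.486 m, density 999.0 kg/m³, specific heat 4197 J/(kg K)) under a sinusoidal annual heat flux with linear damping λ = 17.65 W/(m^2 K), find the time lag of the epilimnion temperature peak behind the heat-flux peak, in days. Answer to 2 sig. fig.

Areal heat capacity C = ρ c_p D = 999.0 × 4197 × 5.486 = 2.30×10^7 J/(m^2 K).
ω = 2π / 3.15×10^7 s = 1.99×10^-7 s⁻¹.
Phase lag φ = arctan(Cω/λ) = arctan(4.58/17.65) = 0.254 rad.
Time lag = φ / ω = 0.254 / 1.99×10^-7 = 1.28×10^6 s = 14.8 days.

15 days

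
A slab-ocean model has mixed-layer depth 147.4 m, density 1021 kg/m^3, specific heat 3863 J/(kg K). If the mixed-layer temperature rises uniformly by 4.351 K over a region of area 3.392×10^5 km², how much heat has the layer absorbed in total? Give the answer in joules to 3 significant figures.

Areal heat capacity C = ρ c_p D = 1021 × 3863 × 147.4 = 5.81×10^8 J/(m²·K).
Heat per unit area: q = C ΔT = 5.81×10^8 × 4.351 = 2.53×10^9 J/m².
Total heat: Q = q × A = 2.53×10^9 × (3.392×10^5 × 10⁶ m²) = 8.58×10^20 J.

8.58×10^20 J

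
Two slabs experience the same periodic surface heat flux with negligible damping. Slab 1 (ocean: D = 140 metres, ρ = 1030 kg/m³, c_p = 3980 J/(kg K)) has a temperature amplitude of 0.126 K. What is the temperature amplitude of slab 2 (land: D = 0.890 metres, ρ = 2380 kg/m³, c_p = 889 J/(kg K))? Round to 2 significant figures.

C_ocean = 5.74×10^8 J/(m²·K); C_land = 1.88×10^6 J/(m²·K).
A ∝ 1/C ⇒ A_land = A_ocean × C_ocean/C_land = 0.126 × 305 = 38.4 K.

38 K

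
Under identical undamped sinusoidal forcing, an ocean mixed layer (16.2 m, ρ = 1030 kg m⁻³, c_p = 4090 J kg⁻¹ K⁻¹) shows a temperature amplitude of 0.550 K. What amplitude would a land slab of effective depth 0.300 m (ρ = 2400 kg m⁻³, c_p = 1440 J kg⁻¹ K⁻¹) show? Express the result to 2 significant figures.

36 K

C_ocean = 6.82×10^7 J/(m²·K); C_land = 1.04×10^6 J/(m²·K).
A ∝ 1/C ⇒ A_land = A_ocean × C_ocean/C_land = 0.550 × 65.8 = 36.2 K.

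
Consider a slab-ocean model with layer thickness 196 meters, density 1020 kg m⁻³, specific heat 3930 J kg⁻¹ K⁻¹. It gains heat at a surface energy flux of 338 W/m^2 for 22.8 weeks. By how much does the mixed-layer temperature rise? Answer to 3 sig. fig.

Areal heat capacity C = ρ c_p D = 1020 × 3930 × 196 = 7.86×10^8 J/(m^2 K).
Net heat input Q = F Δt = 338 × (22.8 weeks × 6.048×10^5 s/week) = 4.66×10^9 J/m².
ΔT = Q / C = 4.66×10^9 / 7.86×10^8 = 5.93 K.

5.93 K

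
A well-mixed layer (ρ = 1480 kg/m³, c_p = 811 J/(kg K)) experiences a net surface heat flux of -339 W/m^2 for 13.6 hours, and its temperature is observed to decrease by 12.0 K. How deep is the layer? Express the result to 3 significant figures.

1.15 m

Heat input Q = F Δt = -339 × 49000 s = -1.66×10^7 J/m².
Required areal heat capacity C = Q / ΔT = 1.38×10^6 J/(m²·K).
Depth D = C / (ρ c_p) = 1.38×10^6 / (1480 × 811) = 1.15 m.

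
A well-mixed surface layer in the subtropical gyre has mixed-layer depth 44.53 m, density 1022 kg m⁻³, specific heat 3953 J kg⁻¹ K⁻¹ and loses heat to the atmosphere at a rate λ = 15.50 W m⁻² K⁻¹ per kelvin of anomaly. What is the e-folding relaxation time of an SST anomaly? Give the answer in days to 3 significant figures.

134 days

Areal heat capacity C = ρ c_p D = 1022 × 3953 × 44.53 = 1.80×10^8 J/(m^2 K).
Relaxation time τ = C / λ = 1.80×10^8 / 15.50 = 1.16×10^7 s.
In days: 1.16×10^7 s / (86400 s/day) = 134 days.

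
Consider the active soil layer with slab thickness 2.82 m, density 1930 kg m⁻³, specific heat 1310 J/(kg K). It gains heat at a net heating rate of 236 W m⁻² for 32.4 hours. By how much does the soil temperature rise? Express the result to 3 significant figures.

Areal heat capacity C = ρ c_p D = 1930 × 1310 × 2.82 = 7.13×10^6 J/(m²·K).
Net heat input Q = F Δt = 236 × (32.4 hours × 3600 s/hour) = 2.75×10^7 J/m².
ΔT = Q / C = 2.75×10^7 / 7.13×10^6 = 3.86 K.

3.86 K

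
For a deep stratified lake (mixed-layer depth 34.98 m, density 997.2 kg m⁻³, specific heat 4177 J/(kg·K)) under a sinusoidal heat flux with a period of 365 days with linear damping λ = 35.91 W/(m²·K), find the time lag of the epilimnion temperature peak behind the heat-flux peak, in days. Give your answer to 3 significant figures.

Areal heat capacity C = ρ c_p D = 997.2 × 4177 × 34.98 = 1.46×10^8 J/(m²·K).
ω = 2π / 3.15×10^7 s = 1.99×10^-7 s⁻¹.
Phase lag φ = arctan(Cω/λ) = arctan(29.0/35.91) = 0.680 rad.
Time lag = φ / ω = 0.680 / 1.99×10^-7 = 3.41×10^6 s = 39.5 days.

39.5 days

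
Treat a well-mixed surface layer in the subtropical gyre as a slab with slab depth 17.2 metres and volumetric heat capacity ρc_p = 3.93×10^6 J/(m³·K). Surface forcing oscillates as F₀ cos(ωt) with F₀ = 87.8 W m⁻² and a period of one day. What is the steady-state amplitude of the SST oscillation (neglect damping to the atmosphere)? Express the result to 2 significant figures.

0.018 K

Areal heat capacity C = ρc_p × D = 3.93×10^6 × 17.2 = 6.76×10^7 J/(m^2 K).
Angular frequency ω = 2π / T = 2π / 86400 s = 7.27×10^-5 s⁻¹.
Cω = 6.76×10^7 × 7.27×10^-5 = 4920 W/(m²·K).
Amplitude A = F₀ / (Cω) = 87.8 / 4920 = 0.0179 K.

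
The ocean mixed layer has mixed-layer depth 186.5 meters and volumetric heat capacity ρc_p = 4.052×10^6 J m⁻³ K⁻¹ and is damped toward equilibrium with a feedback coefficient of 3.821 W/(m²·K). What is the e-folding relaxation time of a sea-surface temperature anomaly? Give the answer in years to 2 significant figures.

6.3 years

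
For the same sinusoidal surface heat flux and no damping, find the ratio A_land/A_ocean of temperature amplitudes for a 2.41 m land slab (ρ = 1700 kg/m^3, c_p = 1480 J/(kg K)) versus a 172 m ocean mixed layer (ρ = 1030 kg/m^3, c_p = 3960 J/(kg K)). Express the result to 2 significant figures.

C_ocean = 1030 × 3960 × 172 = 7.02×10^8 J/(m²·K).
C_land = 1700 × 1480 × 2.41 = 6.06×10^6 J/(m²·K).
Undamped amplitude ∝ 1/C, so A_land/A_ocean = C_ocean/C_land = 116.

120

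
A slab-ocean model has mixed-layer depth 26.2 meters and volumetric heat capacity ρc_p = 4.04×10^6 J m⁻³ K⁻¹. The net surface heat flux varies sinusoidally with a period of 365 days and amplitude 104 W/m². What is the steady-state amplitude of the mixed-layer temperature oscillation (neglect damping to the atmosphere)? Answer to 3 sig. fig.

Areal heat capacity C = ρc_p × D = 4.04×10^6 × 26.2 = 1.06×10^8 J/(m²·K).
Angular frequency ω = 2π / T = 2π / 3.15×10^7 s = 1.99×10^-7 s⁻¹.
Cω = 1.06×10^8 × 1.99×10^-7 = 21.1 W/(m²·K).
Amplitude A = F₀ / (Cω) = 104 / 21.1 = 4.93 K.

4.93 K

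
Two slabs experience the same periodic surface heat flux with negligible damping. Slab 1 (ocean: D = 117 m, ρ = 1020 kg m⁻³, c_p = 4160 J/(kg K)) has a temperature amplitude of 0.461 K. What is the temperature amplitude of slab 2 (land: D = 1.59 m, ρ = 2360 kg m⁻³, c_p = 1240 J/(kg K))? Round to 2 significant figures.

C_ocean = 4.96×10^8 J/(m²·K); C_land = 4.65×10^6 J/(m²·K).
A ∝ 1/C ⇒ A_land = A_ocean × C_ocean/C_land = 0.461 × 107 = 49.2 K.

49 K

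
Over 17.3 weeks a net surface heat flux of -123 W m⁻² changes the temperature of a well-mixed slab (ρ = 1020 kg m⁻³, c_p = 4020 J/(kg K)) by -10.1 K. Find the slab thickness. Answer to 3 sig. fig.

31.1 m

Heat input Q = F Δt = -123 × 1.05×10^7 s = -1.29×10^9 J/m².
Required areal heat capacity C = Q / ΔT = 1.27×10^8 J/(m²·K).
Depth D = C / (ρ c_p) = 1.27×10^8 / (1020 × 4020) = 31.1 m.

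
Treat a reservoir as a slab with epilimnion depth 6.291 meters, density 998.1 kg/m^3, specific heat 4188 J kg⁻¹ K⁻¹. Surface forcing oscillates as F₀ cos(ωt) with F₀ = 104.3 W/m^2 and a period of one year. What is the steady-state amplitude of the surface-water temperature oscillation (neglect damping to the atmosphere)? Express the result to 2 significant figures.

20 K

Areal heat capacity C = ρ c_p D = 998.1 × 4188 × 6.291 = 2.63×10^7 J m⁻² K⁻¹.
Angular frequency ω = 2π / T = 2π / 3.15×10^7 s = 1.99×10^-7 s⁻¹.
Cω = 2.63×10^7 × 1.99×10^-7 = 5.24 W/(m²·K).
Amplitude A = F₀ / (Cω) = 104.3 / 5.24 = 19.9 K.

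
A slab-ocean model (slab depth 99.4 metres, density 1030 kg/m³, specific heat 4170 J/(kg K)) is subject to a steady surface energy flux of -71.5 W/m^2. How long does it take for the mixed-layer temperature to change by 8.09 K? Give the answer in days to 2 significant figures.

560 days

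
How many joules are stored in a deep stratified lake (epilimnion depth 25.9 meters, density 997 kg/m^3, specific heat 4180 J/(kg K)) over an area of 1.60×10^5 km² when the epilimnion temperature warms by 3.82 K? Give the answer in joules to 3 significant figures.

6.60×10^19 J

Areal heat capacity C = ρ c_p D = 997 × 4180 × 25.9 = 1.08×10^8 J m⁻² K⁻¹.
Heat per unit area: q = C ΔT = 1.08×10^8 × 3.82 = 4.12×10^8 J/m².
Total heat: Q = q × A = 4.12×10^8 × (1.60×10^5 × 10⁶ m²) = 6.60×10^19 J.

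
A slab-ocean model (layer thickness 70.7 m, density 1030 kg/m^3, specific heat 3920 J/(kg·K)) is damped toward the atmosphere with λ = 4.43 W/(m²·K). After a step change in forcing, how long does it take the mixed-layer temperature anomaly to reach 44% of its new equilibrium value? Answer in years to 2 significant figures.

Areal heat capacity C = ρ c_p D = 1030 × 3920 × 70.7 = 2.85×10^8 J/(m²·K).
τ = C / λ = 2.85×10^8 / 4.43 = 6.44×10^7 s.
Fraction reached: 1 − e^(−t/τ) = 0.44 ⇒ t = −τ ln(1 − 0.44) = τ × 0.580.
t = 3.74×10^7 s = 1.18 years.

1.2 years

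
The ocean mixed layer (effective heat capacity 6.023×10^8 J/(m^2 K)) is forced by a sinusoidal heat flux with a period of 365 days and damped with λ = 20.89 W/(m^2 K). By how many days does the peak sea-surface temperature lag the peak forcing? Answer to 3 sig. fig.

81.2 days

Areal heat capacity C = 6.023×10^8 J/(m^2 K) (given).
ω = 2π / 3.15×10^7 s = 1.99×10^-7 s⁻¹.
Phase lag φ = arctan(Cω/λ) = arctan(120/20.89) = 1.40 rad.
Time lag = φ / ω = 1.40 / 1.99×10^-7 = 7.02×10^6 s = 81.2 days.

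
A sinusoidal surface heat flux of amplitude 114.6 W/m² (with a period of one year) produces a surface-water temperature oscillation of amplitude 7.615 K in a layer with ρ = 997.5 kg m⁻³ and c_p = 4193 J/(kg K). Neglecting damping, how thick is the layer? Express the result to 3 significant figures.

18.1 m

ω = 2π / 3.15×10^7 s = 1.99×10^-7 s⁻¹.
Required C = F₀ / (A ω) = 114.6 / (7.615 × 1.99×10^-7) = 7.55×10^7 J/(m²·K).
D = C / (ρ c_p) = 7.55×10^7 / (997.5 × 4193) = 18.1 m.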